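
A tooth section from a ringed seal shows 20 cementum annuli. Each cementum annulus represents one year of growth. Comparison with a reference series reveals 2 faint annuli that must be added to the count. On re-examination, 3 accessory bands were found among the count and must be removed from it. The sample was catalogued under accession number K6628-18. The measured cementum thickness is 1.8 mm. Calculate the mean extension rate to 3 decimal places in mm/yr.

True cementum annulus count = 20 − 3 + 2 = 19.
1.8 mm over 19 years gives 1.8 / 19 ≈ 0.095 mm/yr.

0.095 mm/yr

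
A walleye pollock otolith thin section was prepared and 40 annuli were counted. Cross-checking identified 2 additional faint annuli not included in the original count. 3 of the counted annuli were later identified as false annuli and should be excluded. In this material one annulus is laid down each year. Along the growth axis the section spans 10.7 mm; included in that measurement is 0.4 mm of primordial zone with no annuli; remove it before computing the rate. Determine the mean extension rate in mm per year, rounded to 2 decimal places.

0.26 mm per year

After corrections the count is 40 − 3 + 2 = 39 annuli.
Net length = 10.7 − 0.4 = 10.3 mm.
10.3 mm over 39 years gives 10.3 / 39 ≈ 0.26 mm per year.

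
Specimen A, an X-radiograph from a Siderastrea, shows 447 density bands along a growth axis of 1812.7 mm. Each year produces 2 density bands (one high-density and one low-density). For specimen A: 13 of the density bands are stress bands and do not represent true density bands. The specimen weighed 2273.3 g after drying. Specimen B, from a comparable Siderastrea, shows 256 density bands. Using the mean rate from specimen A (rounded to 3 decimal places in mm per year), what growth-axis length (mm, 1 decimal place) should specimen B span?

1069.2 mm

Specimen A: correcting the raw count gives 447 − 13 = 434 true density bands.
Specimen A: 434 density bands at 2 per year is 434 / 2 = 217 years.
A: 1812.7 mm over 217 years gives 1812.7 / 217 ≈ 8.353 mm/year.
Specimen B: with 2 density bands per year, 256 / 2 = 128 years. B's length ≈ 8.353 × 128 = 1069.2 mm.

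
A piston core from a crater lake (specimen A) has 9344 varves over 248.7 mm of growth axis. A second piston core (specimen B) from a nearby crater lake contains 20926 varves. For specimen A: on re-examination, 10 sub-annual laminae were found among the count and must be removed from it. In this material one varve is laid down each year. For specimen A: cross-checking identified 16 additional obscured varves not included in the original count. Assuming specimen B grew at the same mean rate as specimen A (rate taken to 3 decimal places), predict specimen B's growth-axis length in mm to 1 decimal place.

Specimen A: correcting the raw count gives 9344 − 10 + 16 = 9350 true varves.
A: 248.7 mm over 9350 years gives 248.7 / 9350 ≈ 0.027 mm per year.
For B, 0.027 mm/year × 20926 years = 565.0 mm.

565.0 mm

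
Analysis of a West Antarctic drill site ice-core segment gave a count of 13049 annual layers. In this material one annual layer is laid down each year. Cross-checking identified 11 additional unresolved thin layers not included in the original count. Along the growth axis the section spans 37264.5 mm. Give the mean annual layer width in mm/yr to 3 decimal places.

2.853 mm/yr

Adjusted count: 13049 + 11 = 13060 annual layers.
Mean rate = 37264.5 mm / 13060 years ≈ 2.853 mm/yr.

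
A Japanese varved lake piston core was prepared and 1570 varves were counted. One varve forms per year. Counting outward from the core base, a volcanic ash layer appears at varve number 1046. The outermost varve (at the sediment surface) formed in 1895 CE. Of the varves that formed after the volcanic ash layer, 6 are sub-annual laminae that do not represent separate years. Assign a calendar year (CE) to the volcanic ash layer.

1377 CE

1570 − 1046 = 524 varves lie beyond the volcanic ash layer toward the sediment surface.
Removing the 6 false varves leaves 524 − 6 = 518 true varves beyond the volcanic ash layer.
The varve at the sediment surface is 1895 CE, so the volcanic ash layer dates to 1895 − 518 = 1377 CE.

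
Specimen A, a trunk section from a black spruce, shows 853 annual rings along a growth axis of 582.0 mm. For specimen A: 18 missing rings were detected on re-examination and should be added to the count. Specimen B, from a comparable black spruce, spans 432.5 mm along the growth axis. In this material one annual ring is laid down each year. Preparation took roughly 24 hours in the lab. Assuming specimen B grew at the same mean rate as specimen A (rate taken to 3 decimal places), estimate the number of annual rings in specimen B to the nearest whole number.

Specimen A: correcting the raw count gives 853 + 18 = 871 true annual rings.
A: 582.0 mm over 871 years gives 582.0 / 871 ≈ 0.668 mm/yr.
For B, 432.5 / 0.668 = 647.46 years ≈ 647 annual rings.

647 annual rings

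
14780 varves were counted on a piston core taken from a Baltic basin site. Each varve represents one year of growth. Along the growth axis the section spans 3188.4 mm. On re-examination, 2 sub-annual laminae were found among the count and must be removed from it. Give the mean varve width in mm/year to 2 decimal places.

After corrections the count is 14780 − 2 = 14778 varves.
Mean rate = 3188.4 mm / 14778 years ≈ 0.22 mm/year.

0.22 mm/year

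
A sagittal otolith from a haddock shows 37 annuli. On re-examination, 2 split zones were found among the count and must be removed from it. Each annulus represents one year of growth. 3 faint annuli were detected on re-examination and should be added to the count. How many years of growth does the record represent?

Correcting the raw count gives 37 − 2 + 3 = 38 true annuli.
One annulus per year makes the duration 38 years.

38 yr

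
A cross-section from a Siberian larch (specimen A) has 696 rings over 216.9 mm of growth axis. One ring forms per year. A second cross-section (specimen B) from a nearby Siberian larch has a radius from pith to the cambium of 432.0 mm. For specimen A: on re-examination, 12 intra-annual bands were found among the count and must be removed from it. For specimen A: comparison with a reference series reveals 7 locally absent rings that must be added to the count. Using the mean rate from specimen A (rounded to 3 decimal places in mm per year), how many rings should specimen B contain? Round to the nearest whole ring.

1376 rings

Specimen A: adjusted count: 696 − 12 + 7 = 691 rings.
A: Extension rate ≈ 216.9 / 691 = 0.314 mm per year.
For B, 432.0 / 0.314 = 1375.80 years ≈ 1376 rings.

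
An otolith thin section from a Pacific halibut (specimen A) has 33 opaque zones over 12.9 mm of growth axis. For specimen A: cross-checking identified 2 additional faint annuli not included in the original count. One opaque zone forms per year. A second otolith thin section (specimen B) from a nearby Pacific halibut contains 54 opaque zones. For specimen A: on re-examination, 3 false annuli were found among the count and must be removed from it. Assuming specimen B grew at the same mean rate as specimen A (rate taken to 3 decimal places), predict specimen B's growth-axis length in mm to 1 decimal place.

21.8 mm

Specimen A: correcting the raw count gives 33 − 3 + 2 = 32 true opaque zones.
A: 12.9 mm over 32 years gives 12.9 / 32 ≈ 0.403 mm/year.
B's length ≈ 0.403 × 54 = 21.8 mm.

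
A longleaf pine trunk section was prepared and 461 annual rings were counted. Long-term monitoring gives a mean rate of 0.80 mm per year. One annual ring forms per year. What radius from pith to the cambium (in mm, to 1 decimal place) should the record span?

368.8 mm

461 years of growth are recorded.
Predicted length = 0.80 mm/year × 461 years = 368.8 mm.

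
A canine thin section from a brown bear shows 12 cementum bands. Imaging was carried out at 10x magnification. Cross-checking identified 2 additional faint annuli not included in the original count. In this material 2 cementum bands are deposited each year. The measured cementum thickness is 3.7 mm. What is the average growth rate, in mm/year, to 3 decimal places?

0.529 mm/year

Adjusted count: 12 + 2 = 14 cementum bands.
Dividing by 2 cementum bands per year: 14 / 2 = 7 years.
3.7 mm over 7 years gives 3.7 / 7 ≈ 0.529 mm/year.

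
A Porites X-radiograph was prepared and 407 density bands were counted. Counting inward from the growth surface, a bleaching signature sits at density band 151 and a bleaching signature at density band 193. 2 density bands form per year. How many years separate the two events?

21 years

The two markers are separated by 193 − 151 = 42 density bands.
42 density bands at 2 per year is 42 / 2 = 21 years.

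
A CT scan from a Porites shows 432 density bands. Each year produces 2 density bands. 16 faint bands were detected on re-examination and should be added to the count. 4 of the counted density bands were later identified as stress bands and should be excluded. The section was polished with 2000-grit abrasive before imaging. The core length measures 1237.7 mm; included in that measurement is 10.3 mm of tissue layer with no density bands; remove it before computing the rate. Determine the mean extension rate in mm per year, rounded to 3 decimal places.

True density band count = 432 − 4 + 16 = 444.
Dividing by 2 density bands per year: 444 / 2 = 222 years.
Net length = 1237.7 − 10.3 = 1227.4 mm.
Extension rate ≈ 1227.4 / 222 = 5.529 mm per year.

5.529 mm per year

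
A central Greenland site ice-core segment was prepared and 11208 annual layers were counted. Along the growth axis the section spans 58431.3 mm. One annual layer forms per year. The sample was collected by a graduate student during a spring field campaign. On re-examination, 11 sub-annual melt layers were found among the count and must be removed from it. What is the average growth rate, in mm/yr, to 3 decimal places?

5.218 mm/yr

Adjusted count: 11208 − 11 = 11197 annual layers.
Extension rate ≈ 58431.3 / 11197 = 5.218 mm/yr.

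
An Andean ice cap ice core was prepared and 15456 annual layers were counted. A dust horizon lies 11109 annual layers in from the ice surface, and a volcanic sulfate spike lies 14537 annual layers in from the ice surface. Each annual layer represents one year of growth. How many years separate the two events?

14537 − 11109 = 3428 annual layers lie between the two events.
That is 3428 years at one annual layer per year.

3428 years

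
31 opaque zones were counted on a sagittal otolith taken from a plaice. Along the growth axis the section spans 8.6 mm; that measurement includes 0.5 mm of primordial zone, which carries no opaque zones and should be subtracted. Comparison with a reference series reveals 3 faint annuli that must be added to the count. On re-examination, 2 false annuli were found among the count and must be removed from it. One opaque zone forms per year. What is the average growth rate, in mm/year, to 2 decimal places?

0.25 mm/year

True opaque zone count = 31 − 2 + 3 = 32.
The growth record spans 8.6 − 0.5 = 8.1 mm.
8.1 mm over 32 years gives 8.1 / 32 ≈ 0.25 mm/year.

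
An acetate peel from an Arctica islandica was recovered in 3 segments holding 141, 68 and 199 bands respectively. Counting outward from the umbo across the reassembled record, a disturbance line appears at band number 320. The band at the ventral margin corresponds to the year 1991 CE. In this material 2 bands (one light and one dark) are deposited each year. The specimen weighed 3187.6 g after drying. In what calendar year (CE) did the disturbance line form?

1947 CE

Total bands = 141 + 68 + 199 = 408.
408 − 320 = 88 bands lie beyond the disturbance line toward the ventral margin.
With 2 bands per year, 88 / 2 = 44 years.
The band at the ventral margin is 1991 CE, so the disturbance line dates to 1991 − 44 = 1947 CE.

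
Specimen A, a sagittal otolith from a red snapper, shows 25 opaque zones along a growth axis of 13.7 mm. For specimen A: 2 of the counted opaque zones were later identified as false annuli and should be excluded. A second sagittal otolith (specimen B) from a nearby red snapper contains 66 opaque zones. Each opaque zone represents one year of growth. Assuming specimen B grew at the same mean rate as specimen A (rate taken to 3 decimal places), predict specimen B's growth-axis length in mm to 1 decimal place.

Specimen A: true opaque zone count = 25 − 2 = 23.
A: Mean rate = 13.7 mm / 23 years ≈ 0.596 mm per year.
For B, 0.596 mm/year × 66 years = 39.3 mm.

39.3 mm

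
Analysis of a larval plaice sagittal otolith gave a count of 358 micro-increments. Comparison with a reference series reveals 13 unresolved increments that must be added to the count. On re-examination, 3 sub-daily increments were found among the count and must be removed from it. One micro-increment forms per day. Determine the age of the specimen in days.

After corrections the count is 358 − 3 + 13 = 368 micro-increments.
One micro-increment per day makes the duration 368 days.

368 days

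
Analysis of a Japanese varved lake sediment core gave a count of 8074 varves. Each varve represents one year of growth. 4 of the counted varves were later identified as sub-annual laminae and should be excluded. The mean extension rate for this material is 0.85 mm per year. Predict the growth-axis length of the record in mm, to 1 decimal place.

6859.5 mm

True varve count = 8074 − 4 = 8070.
Length ≈ 0.85 × 8070 = 6859.5 mm.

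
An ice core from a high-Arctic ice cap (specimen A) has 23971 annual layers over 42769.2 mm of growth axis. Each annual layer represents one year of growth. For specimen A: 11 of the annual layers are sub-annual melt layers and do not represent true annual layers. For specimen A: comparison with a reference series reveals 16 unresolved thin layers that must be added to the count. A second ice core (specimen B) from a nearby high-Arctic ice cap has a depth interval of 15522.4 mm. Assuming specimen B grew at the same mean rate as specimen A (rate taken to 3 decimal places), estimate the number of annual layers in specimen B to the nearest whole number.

8701 annual layers

Specimen A: adjusted count: 23971 − 11 + 16 = 23976 annual layers.
A: Mean rate = 42769.2 mm / 23976 years ≈ 1.784 mm/year.
B spans 15522.4 / 1.784 = 8700.90 years ≈ 8701 annual layers.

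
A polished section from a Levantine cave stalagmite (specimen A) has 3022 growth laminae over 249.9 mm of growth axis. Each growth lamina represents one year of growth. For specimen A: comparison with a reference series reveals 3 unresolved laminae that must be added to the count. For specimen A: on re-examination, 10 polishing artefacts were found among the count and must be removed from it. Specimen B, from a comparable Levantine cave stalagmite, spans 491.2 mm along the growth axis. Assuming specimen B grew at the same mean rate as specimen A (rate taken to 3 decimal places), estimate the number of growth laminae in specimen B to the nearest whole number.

Specimen A: after corrections the count is 3022 − 10 + 3 = 3015 growth laminae.
A: 249.9 mm over 3015 years gives 249.9 / 3015 ≈ 0.083 mm/yr.
Specimen B: 491.2 mm / 0.083 mm per year = 5918.07 years ≈ 5918 growth laminae.

5918 growth laminae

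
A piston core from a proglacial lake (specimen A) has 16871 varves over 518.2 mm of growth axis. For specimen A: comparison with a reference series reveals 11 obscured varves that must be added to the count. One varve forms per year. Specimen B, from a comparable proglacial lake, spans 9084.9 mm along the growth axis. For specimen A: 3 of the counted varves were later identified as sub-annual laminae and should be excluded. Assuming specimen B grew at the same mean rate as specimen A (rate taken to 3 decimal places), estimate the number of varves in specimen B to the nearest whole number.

Specimen A: true varve count = 16871 − 3 + 11 = 16879.
A: Mean rate = 518.2 mm / 16879 years ≈ 0.031 mm per year.
Specimen B: 9084.9 mm / 0.031 mm per year = 293061.29 years ≈ 293061 varves.

293061 varves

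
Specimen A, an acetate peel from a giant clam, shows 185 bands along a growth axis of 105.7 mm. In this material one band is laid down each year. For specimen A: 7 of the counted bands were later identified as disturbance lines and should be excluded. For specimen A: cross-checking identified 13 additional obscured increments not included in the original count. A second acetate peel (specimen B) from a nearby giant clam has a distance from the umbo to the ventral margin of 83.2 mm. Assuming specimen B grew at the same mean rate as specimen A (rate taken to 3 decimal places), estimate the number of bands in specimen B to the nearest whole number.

150 bands

Specimen A: adjusted count: 185 − 7 + 13 = 191 bands.
A: Extension rate ≈ 105.7 / 191 = 0.553 mm/year.
B spans 83.2 / 0.553 = 150.45 years ≈ 150 bands.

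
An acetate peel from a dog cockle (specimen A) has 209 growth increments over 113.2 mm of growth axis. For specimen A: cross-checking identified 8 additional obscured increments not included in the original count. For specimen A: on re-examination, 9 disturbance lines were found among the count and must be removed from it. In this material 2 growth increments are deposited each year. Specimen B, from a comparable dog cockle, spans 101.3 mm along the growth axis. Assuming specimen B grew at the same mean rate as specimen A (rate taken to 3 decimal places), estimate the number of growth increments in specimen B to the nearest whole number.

186 growth increments

Specimen A: after corrections the count is 209 − 9 + 8 = 208 growth increments.
Specimen A: 208 growth increments at 2 per year is 208 / 2 = 104 years.
A: Extension rate ≈ 113.2 / 104 = 1.088 mm per year.
For B, 101.3 / 1.088 = 93.11 years; at 2 growth increments per year that is 93.11 × 2 ≈ 186 growth increments.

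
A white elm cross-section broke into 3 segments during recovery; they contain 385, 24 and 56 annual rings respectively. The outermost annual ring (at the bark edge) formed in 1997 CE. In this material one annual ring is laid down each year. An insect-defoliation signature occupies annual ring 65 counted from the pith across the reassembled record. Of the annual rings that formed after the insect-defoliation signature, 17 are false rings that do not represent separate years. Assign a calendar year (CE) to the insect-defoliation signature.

Total annual rings = 385 + 24 + 56 = 465.
Between annual ring 65 and the bark edge there are 465 − 65 = 400 annual rings.
Excluding 17 false annual rings: 400 − 17 = 383.
The annual ring at the bark edge is 1997 CE, so the insect-defoliation signature dates to 1997 − 383 = 1614 CE.

1614 CE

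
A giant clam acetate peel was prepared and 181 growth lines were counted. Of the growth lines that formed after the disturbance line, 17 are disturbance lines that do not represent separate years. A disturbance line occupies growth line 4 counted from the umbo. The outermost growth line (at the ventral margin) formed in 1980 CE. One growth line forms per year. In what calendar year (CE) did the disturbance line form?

The disturbance line sits at growth line 4 from the umbo, so 181 − 4 = 177 growth lines formed after it.
177 − 17 false = 160 true growth lines after the disturbance line.
Counting back 160 years from 1980 CE places the disturbance line in 1980 − 160 = 1820 CE.

1820 CE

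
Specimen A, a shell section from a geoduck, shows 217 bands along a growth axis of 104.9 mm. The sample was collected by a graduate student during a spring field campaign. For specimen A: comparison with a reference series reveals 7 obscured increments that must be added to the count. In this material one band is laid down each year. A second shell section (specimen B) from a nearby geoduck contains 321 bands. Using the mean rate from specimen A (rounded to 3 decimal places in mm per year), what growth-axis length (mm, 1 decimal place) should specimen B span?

Specimen A: adjusted count: 217 + 7 = 224 bands.
A: 104.9 mm over 224 years gives 104.9 / 224 ≈ 0.468 mm per year.
For B, 0.468 mm/year × 321 years = 150.2 mm.

150.2 mm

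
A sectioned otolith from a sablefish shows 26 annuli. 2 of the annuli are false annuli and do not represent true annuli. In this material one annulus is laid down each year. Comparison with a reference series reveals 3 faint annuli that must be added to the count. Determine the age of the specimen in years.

27 years

Adjusted count: 26 − 2 + 3 = 27 annuli.
With a one-to-one annulus periodicity this is 27 years.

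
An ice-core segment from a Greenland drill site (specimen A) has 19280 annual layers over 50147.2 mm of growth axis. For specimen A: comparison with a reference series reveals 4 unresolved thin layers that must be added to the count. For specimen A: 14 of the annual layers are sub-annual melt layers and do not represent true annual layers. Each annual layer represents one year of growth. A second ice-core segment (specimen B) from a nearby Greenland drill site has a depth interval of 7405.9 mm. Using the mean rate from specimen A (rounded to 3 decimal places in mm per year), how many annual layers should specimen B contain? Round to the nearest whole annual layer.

Specimen A: after corrections the count is 19280 − 14 + 4 = 19270 annual layers.
A: 50147.2 mm over 19270 years gives 50147.2 / 19270 ≈ 2.602 mm per year.
Specimen B: 7405.9 mm / 2.602 mm per year = 2846.23 years ≈ 2846 annual layers.

2846 annual layers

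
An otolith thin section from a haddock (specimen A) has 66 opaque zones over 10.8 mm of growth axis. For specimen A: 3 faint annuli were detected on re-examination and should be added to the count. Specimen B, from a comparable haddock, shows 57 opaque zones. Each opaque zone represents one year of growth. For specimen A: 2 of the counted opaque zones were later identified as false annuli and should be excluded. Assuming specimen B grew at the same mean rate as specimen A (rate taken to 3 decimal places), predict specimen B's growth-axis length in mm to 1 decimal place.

Specimen A: true opaque zone count = 66 − 2 + 3 = 67.
A: Mean rate = 10.8 mm / 67 years ≈ 0.161 mm per year.
B's length ≈ 0.161 × 57 = 9.2 mm.

9.2 mm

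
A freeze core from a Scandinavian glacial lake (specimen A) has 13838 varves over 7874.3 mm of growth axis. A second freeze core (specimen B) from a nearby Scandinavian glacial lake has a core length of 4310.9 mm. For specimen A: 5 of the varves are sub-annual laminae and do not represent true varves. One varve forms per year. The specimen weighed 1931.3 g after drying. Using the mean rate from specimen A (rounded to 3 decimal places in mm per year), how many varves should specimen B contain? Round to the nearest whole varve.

7576 varves

Specimen A: after corrections the count is 13838 − 5 = 13833 varves.
A: Mean rate = 7874.3 mm / 13833 years ≈ 0.569 mm/year.
Specimen B: 4310.9 mm / 0.569 mm per year = 7576.27 years ≈ 7576 varves.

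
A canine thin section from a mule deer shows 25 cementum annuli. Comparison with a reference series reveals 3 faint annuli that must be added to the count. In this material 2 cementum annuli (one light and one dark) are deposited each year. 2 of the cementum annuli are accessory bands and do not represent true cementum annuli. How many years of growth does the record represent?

After corrections the count is 25 − 2 + 3 = 26 cementum annuli.
Dividing by 2 cementum annuli per year: 26 / 2 = 13 years.

13 years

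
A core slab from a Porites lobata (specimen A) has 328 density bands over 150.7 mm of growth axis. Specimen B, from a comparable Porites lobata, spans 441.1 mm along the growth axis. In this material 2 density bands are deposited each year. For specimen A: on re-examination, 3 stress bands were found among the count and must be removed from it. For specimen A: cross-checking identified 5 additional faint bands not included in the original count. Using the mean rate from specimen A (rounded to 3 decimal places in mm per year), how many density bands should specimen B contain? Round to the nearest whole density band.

966 density bands

Specimen A: correcting the raw count gives 328 − 3 + 5 = 330 true density bands.
Specimen A: with 2 density bands per year, 330 / 2 = 165 years.
A: 150.7 mm over 165 years gives 150.7 / 165 ≈ 0.913 mm/year.
B spans 441.1 / 0.913 = 483.13 years; at 2 density bands per year that is 483.13 × 2 ≈ 966 density bands.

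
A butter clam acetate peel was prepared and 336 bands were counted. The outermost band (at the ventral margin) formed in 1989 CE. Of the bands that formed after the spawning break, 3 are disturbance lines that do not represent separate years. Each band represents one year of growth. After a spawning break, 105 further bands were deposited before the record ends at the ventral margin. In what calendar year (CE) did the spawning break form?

105 bands post-date the spawning break.
Removing the 3 false bands leaves 105 − 3 = 102 true bands beyond the spawning break.
1989 − 102 = 1887 CE.

1887 CE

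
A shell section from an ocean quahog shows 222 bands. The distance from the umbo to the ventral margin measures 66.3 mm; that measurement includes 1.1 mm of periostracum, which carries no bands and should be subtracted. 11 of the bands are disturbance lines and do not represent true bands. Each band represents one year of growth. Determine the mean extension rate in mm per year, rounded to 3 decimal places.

0.309 mm per year

Adjusted count: 222 − 11 = 211 bands.
Net length = 66.3 − 1.1 = 65.2 mm.
65.2 mm over 211 years gives 65.2 / 211 ≈ 0.309 mm per year.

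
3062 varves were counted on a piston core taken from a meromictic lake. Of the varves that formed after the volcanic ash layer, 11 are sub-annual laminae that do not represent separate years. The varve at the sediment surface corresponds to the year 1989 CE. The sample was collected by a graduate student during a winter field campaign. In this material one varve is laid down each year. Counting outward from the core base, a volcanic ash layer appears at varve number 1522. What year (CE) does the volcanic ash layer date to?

3062 − 1522 = 1540 varves lie beyond the volcanic ash layer toward the sediment surface.
Removing the 11 false varves leaves 1540 − 11 = 1529 true varves beyond the volcanic ash layer.
The varve at the sediment surface is 1989 CE, so the volcanic ash layer dates to 1989 − 1529 = 460 CE.

460 CE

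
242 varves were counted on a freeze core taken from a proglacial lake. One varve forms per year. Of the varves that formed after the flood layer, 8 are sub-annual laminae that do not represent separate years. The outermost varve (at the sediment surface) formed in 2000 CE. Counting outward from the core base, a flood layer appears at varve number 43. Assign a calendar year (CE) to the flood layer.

Between varve 43 and the sediment surface there are 242 − 43 = 199 varves.
Excluding 8 false varves: 199 − 8 = 191.
The varve at the sediment surface is 2000 CE, so the flood layer dates to 2000 − 191 = 1809 CE.

1809 CE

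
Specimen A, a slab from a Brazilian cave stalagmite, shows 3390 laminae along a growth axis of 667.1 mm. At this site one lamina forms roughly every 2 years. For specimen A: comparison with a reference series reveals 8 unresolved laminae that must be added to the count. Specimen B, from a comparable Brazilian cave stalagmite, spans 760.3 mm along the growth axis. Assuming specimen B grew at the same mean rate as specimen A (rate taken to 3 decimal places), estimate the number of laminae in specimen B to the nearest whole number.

Specimen A: true lamina count = 3390 + 8 = 3398.
Specimen A: multiplying by 2 years per lamina: 3398 × 2 = 6796 years.
A: 667.1 mm over 6796 years gives 667.1 / 6796 ≈ 0.098 mm/year.
Specimen B: 760.3 mm / 0.098 mm per year = 7758.16 years; at 2 years per lamina that is 7758.16 / 2 ≈ 3879 laminae.

3879 laminae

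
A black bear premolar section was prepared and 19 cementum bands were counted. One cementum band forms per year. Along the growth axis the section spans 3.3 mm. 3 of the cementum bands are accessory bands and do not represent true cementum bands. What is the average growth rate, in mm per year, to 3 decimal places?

True cementum band count = 19 − 3 = 16.
Extension rate ≈ 3.3 / 16 = 0.206 mm per year.

0.206 mm per year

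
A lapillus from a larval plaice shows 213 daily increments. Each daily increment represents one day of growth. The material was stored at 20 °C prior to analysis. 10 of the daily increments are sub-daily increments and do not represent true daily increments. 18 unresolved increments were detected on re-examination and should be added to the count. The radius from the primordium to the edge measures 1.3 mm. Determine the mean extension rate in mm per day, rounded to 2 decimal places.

0.01 mm per day

True daily increment count = 213 − 10 + 18 = 221.
1.3 mm over 221 days gives 1.3 / 221 ≈ 0.01 mm per day.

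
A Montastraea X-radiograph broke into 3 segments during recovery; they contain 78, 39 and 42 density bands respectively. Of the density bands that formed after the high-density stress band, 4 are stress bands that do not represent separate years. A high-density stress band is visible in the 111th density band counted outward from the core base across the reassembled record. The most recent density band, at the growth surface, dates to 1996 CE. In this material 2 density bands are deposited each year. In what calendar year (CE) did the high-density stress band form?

Total density bands = 78 + 39 + 42 = 159.
The high-density stress band sits at density band 111 from the core base, so 159 − 111 = 48 density bands formed after it.
48 − 4 false = 44 true density bands after the high-density stress band.
Dividing by 2 density bands per year: 44 / 2 = 22 years.
1996 − 22 = 1974 CE.

1974 CE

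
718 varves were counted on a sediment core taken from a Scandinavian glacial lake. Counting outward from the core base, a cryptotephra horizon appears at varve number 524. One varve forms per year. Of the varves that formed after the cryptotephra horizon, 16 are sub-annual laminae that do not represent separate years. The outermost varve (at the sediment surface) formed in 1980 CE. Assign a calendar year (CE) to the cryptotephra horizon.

718 − 524 = 194 varves lie beyond the cryptotephra horizon toward the sediment surface.
Excluding 16 false varves: 194 − 16 = 178.
The varve at the sediment surface is 1980 CE, so the cryptotephra horizon dates to 1980 − 178 = 1802 CE.

1802 CE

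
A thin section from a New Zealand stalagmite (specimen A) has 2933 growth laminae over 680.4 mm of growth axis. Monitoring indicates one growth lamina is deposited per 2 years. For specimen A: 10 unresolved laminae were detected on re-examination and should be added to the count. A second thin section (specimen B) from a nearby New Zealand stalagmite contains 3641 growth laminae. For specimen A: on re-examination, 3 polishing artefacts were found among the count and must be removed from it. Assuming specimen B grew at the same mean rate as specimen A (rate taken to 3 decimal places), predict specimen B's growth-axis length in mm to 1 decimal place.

844.7 mm

Specimen A: true growth lamina count = 2933 − 3 + 10 = 2940.
Specimen A: multiplying by 2 years per growth lamina: 2940 × 2 = 5880 years.
A: 680.4 mm over 5880 years gives 680.4 / 5880 ≈ 0.116 mm per year.
Specimen B: at 2 years per growth lamina, 3641 × 2 = 7282 years. Length of B = 0.116 × 7282 = 844.7 mm.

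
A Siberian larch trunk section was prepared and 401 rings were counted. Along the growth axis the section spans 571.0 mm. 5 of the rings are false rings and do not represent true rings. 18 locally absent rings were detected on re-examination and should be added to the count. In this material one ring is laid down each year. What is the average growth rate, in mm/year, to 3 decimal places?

True ring count = 401 − 5 + 18 = 414.
571.0 mm over 414 years gives 571.0 / 414 ≈ 1.379 mm/year.

1.379 mm/year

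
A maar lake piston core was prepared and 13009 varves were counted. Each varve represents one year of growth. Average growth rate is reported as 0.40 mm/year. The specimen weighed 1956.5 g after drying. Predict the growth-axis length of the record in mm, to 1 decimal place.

5203.6 mm

13009 years of growth are recorded.
13009 years at 0.40 mm/year gives 0.40 × 13009 = 5203.6 mm.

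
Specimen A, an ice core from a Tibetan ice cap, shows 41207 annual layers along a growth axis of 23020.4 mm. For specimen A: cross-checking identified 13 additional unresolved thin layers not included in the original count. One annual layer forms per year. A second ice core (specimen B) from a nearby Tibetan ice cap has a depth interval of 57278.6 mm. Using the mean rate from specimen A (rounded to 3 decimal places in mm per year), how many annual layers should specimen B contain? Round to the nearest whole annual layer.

102650 annual layers

Specimen A: correcting the raw count gives 41207 + 13 = 41220 true annual layers.
A: Extension rate ≈ 23020.4 / 41220 = 0.558 mm/yr.
For B, 57278.6 / 0.558 = 102649.82 years ≈ 102650 annual layers.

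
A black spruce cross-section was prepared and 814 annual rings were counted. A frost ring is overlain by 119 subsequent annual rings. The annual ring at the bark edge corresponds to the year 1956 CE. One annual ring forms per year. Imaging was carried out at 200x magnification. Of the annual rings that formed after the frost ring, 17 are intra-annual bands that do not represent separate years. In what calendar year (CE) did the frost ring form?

There are 119 annual rings younger than the frost ring.
Excluding 17 false annual rings: 119 − 17 = 102.
Counting back 102 years from 1956 CE places the frost ring in 1956 − 102 = 1854 CE.

1854 CE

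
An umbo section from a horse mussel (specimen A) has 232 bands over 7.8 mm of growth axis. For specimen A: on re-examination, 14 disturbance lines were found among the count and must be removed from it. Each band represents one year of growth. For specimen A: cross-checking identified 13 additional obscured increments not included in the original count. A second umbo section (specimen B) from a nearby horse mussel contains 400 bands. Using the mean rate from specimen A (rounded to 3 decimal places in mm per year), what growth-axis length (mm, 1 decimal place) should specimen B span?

13.6 mm

Specimen A: true band count = 232 − 14 + 13 = 231.
A: Mean rate = 7.8 mm / 231 years ≈ 0.034 mm per year.
For B, 0.034 mm/year × 400 years = 13.6 mm.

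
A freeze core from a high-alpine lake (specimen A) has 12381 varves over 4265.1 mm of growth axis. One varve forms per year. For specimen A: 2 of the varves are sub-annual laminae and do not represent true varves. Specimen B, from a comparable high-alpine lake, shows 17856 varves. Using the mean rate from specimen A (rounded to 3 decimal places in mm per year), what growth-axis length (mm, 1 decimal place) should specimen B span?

Specimen A: correcting the raw count gives 12381 − 2 = 12379 true varves.
A: Extension rate ≈ 4265.1 / 12379 = 0.345 mm/year.
Length of B = 0.345 × 17856 = 6160.3 mm.

6160.3 mm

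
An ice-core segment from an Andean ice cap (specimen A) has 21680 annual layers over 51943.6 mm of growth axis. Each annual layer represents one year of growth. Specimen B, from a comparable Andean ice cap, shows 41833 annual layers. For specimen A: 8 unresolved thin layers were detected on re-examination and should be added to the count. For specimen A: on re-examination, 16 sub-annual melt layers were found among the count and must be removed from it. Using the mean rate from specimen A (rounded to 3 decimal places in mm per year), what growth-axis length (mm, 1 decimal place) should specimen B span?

Specimen A: after corrections the count is 21680 − 16 + 8 = 21672 annual layers.
A: Extension rate ≈ 51943.6 / 21672 = 2.397 mm per year.
For B, 2.397 mm/year × 41833 years = 100273.7 mm.

100273.7 mm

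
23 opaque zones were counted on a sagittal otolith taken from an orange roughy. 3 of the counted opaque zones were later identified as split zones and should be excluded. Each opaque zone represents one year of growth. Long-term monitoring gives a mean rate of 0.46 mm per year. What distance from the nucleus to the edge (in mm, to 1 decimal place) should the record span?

Correcting the raw count gives 23 − 3 = 20 true opaque zones.
20 years at 0.46 mm/year gives 0.46 × 20 = 9.2 mm.

9.2 mm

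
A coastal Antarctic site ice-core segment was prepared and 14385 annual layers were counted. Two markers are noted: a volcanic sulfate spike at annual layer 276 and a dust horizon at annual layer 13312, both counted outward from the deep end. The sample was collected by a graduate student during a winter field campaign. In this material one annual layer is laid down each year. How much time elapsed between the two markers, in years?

The two markers are separated by 13312 − 276 = 13036 annual layers.
That is 13036 years at one annual layer per year.

13036 yr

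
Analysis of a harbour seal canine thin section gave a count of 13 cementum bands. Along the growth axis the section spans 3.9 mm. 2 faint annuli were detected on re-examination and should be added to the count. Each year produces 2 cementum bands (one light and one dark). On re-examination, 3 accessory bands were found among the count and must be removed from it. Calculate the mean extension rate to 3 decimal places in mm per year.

0.650 mm per year

True cementum band count = 13 − 3 + 2 = 12.
With 2 cementum bands per year, 12 / 2 = 6 years.
Extension rate ≈ 3.9 / 6 = 0.650 mm per year.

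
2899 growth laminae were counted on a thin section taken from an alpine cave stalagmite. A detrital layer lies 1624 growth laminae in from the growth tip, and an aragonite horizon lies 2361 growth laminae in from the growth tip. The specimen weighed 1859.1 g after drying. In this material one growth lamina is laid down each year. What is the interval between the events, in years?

737 years

Separation: 2361 − 1624 = 737 growth laminae.
At one growth lamina per year, 737 years elapsed between them.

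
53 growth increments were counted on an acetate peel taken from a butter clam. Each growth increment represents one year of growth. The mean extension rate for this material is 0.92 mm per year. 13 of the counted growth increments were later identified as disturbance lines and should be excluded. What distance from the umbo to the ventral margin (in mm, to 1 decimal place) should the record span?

True growth increment count = 53 − 13 = 40.
Length ≈ 0.92 × 40 = 36.8 mm.

36.8 mm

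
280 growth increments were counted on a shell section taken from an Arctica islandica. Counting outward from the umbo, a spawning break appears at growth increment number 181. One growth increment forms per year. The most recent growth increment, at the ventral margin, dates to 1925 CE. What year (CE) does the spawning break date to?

1826 CE

Between growth increment 181 and the ventral margin there are 280 − 181 = 99 growth increments.
1925 − 99 = 1826 CE.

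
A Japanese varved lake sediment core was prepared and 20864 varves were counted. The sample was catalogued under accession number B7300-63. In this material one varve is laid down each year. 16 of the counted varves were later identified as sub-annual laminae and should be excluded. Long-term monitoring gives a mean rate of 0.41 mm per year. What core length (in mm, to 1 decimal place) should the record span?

After corrections the count is 20864 − 16 = 20848 varves.
Predicted length = 0.41 mm/year × 20848 years = 8547.7 mm.

8547.7 mm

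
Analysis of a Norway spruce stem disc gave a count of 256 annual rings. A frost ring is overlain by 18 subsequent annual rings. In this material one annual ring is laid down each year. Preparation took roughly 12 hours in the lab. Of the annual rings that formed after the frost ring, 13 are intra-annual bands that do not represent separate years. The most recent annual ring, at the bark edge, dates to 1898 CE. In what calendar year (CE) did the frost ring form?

There are 18 annual rings younger than the frost ring.
18 − 13 false = 5 true annual rings after the frost ring.
1898 − 5 = 1893 CE.

1893 CE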